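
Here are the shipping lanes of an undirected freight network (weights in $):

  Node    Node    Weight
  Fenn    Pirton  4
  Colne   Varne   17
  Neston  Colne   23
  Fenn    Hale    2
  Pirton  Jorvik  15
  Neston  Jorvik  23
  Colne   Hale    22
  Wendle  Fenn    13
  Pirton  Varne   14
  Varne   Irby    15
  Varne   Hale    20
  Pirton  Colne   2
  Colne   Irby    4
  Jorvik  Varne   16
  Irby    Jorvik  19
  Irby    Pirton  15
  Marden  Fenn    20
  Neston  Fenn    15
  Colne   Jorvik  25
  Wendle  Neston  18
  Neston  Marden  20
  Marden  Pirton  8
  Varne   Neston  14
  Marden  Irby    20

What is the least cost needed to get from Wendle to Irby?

Running Dijkstra from Wendle:
Wendle: 0
Fenn: 13  (via Wendle)
Hale: 15  (via Fenn)
Pirton: 17  (via Fenn)
Neston: 18  (via Wendle)
Colne: 19  (via Pirton)
Irby: 23  (via Colne)
Shortest route: Wendle–Fenn–Pirton–Colne–Irby = $23.

$23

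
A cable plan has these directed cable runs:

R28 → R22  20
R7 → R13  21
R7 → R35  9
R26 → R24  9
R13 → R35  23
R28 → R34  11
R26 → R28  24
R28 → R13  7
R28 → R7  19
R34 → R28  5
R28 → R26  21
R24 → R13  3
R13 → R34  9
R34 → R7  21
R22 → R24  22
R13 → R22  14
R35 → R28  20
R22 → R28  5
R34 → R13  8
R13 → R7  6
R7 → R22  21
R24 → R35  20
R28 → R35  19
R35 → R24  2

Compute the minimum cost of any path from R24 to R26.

38

Shortest distances from R24:
R24: 0
R13: 3  (via R24)
R7: 9  (via R13)
R34: 12  (via R13)
R22: 17  (via R13)
R28: 17  (via R34)
R35: 18  (via R7)
R26: 38  (via R28)
Shortest route: R24 → R13 → R34 → R28 → R26 = 38.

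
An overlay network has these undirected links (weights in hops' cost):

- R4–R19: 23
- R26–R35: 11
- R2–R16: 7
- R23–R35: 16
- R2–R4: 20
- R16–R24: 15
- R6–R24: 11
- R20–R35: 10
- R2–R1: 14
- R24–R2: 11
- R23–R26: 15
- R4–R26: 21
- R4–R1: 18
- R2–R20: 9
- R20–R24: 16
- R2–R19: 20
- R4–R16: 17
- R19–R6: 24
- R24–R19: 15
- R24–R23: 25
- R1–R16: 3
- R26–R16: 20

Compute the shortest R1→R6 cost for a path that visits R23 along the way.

Best R1 to R23: R1–R16–R26–R23 costing 38
Shortest R23→R6: R23–R24–R6 = 36
Total via R23: 38 + 36 = 74 hops' cost.

74 hops' cost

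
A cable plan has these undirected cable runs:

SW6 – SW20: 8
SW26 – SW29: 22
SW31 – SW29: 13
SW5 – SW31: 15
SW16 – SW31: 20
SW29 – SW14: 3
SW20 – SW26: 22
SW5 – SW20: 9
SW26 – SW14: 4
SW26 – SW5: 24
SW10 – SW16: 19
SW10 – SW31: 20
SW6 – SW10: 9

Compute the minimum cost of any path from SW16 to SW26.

40

Candidate routes:
SW16 - SW31 - SW29 - SW26: 20+13+22 = 55
SW16 - SW31 - SW29 - SW14 - SW26: 20+13+3+4 = 40
The minimum is 40 via SW16 - SW31 - SW29 - SW14 - SW26.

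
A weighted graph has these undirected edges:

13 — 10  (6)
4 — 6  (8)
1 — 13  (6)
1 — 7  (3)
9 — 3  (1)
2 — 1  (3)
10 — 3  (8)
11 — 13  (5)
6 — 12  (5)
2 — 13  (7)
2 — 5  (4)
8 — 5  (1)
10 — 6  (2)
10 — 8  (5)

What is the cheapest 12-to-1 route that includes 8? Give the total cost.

20

Shortest 12→8: 12 → 6 → 10 → 8 = 12
Best 8 to 1: 8 → 5 → 2 → 1 costing 8
Total via 8: 12 + 8 = 20.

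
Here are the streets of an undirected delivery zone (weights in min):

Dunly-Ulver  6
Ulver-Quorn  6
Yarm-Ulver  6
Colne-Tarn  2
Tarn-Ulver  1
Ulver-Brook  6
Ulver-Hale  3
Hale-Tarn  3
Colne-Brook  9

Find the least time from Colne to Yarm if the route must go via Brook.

21 min

Shortest Colne→Brook: Colne → Brook = 9
Best Brook to Yarm: Brook → Ulver → Yarm costing 12
Total via Brook: 9 + 12 = 21 min.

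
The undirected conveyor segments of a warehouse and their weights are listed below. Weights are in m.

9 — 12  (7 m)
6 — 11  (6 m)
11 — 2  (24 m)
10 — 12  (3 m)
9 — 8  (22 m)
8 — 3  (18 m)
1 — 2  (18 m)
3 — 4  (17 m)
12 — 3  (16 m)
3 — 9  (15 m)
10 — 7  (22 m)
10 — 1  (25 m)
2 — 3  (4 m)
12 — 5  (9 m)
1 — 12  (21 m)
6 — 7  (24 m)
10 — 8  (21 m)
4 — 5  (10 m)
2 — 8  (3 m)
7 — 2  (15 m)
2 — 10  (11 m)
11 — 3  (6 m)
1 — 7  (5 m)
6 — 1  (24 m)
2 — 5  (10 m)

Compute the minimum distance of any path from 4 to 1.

38 m

Settle nodes by increasing distance from 4:
4: 0
5: 10  (via 4)
3: 17  (via 4)
12: 19  (via 5)
2: 20  (via 5)
10: 22  (via 12)
8: 23  (via 2)
11: 23  (via 3)
9: 26  (via 12)
6: 29  (via 11)
7: 35  (via 2)
1: 38  (via 2)
Shortest route: 4–5–2–1 = 38 m.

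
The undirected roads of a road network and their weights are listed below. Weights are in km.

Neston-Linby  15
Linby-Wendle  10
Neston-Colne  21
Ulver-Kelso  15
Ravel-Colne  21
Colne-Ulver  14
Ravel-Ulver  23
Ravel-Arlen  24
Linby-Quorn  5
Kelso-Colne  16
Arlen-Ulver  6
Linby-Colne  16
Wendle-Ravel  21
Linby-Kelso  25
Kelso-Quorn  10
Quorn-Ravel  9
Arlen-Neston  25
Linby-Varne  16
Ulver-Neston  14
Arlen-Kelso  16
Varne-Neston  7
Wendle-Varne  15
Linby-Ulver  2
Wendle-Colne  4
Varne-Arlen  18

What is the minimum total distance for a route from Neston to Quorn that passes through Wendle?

Shortest Neston→Wendle: Neston → Varne → Wendle = 22
Best Wendle to Quorn: Wendle → Linby → Quorn costing 15
Total via Wendle: 22 + 15 = 37 km.

37 km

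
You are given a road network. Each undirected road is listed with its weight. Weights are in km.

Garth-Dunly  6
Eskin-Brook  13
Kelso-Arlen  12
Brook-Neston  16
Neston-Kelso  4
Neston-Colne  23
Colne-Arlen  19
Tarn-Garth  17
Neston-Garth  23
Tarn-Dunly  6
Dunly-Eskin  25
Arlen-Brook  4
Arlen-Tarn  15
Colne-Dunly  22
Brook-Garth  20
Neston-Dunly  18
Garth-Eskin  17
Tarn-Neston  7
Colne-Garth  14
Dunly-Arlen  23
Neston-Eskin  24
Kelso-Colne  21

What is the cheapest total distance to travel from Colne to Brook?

Shortest distances from Colne:
Colne: 0
Garth: 14  (via Colne)
Arlen: 19  (via Colne)
Dunly: 20  (via Garth)
Kelso: 21  (via Colne)
Neston: 23  (via Colne)
Brook: 23  (via Arlen)
Shortest route: Colne–Arlen–Brook = 23 km.

23 km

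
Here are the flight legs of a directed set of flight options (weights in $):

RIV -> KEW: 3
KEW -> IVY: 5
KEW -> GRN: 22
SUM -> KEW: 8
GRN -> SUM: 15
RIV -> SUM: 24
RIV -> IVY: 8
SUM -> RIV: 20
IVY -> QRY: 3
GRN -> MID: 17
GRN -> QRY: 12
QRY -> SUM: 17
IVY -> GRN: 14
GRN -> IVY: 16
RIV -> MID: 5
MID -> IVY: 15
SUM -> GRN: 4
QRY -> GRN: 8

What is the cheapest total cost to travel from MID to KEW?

Candidate routes:
MID–IVY–QRY–SUM–RIV–KEW: 15+3+17+20+3 = 58
MID–IVY–QRY–GRN–SUM–KEW: 15+3+8+15+8 = 49
MID–IVY–GRN–SUM–KEW: 15+14+15+8 = 52
MID–IVY–QRY–SUM–KEW: 15+3+17+8 = 43
The minimum is $43 via MID–IVY–QRY–SUM–KEW.

$43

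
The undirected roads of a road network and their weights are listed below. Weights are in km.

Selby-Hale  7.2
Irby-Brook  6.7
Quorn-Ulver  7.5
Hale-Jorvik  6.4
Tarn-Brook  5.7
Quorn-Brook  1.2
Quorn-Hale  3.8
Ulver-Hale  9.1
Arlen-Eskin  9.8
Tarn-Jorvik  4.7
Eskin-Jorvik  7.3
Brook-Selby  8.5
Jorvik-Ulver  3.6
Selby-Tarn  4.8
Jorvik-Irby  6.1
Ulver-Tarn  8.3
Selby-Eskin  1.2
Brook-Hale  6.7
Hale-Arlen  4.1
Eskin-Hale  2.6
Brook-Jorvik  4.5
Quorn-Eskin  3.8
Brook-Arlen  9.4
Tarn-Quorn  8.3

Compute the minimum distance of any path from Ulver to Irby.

Enumerating some paths:
Ulver–Quorn–Brook–Irby: 7.5+1.2+6.7 = 15.4
Ulver–Jorvik–Brook–Irby: 3.6+4.5+6.7 = 14.8
Ulver–Jorvik–Irby: 3.6+6.1 = 9.7
Ulver–Tarn–Jorvik–Irby: 8.3+4.7+6.1 = 19.1
Cheapest is Ulver–Jorvik–Irby at 9.7 km.

9.7 km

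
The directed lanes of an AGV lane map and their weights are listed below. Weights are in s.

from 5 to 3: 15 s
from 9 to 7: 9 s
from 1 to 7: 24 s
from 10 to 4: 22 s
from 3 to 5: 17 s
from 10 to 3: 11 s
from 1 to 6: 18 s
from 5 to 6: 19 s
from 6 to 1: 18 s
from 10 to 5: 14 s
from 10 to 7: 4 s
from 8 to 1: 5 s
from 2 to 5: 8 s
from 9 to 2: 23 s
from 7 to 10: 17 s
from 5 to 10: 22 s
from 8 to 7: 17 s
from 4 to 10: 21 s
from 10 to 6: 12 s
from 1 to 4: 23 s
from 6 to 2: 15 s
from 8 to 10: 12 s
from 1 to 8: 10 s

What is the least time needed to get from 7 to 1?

47 s

Compare a few routes:
7–10–5–6–1: 17+14+19+18 = 68
7–10–6–1: 17+12+18 = 47
The minimum is 47 s via 7–10–6–1.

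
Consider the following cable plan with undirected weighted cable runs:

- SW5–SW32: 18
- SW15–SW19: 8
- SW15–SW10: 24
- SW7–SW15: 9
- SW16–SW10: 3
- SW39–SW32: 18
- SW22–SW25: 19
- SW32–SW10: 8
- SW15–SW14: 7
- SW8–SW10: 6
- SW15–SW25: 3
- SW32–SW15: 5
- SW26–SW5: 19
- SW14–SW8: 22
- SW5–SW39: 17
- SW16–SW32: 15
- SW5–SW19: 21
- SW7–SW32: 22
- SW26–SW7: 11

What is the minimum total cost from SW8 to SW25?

Settle nodes by increasing distance from SW8:
SW8: 0
SW10: 6  (via SW8)
SW16: 9  (via SW10)
SW32: 14  (via SW10)
SW15: 19  (via SW32)
SW14: 22  (via SW8)
SW25: 22  (via SW15)
Shortest route: SW8–SW10–SW32–SW15–SW25 = 22.

22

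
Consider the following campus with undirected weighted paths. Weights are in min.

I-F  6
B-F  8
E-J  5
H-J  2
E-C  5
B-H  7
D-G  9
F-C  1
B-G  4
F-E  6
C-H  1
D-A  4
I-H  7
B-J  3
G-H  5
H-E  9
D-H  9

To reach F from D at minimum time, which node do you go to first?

H

Enumerating some paths:
D → H → C → F: 9+1+1 = 11
D → G → B → J → H → C → F: 9+4+3+2+1+1 = 20
D → G → H → C → F: 9+5+1+1 = 16
The minimum is 11 min via D → H → C → F.
So from D the first move is to H.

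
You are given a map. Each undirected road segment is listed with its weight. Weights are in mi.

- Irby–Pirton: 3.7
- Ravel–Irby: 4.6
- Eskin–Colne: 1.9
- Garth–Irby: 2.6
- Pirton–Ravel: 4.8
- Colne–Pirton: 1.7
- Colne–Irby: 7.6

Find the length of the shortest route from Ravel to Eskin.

Settle nodes by increasing distance from Ravel:
Ravel: 0
Irby: 4.6  (via Ravel)
Pirton: 4.8  (via Ravel)
Colne: 6.5  (via Pirton)
Garth: 7.2  (via Irby)
Eskin: 8.4  (via Colne)
Shortest route: Ravel → Pirton → Colne → Eskin = 8.4 mi.

8.4 mi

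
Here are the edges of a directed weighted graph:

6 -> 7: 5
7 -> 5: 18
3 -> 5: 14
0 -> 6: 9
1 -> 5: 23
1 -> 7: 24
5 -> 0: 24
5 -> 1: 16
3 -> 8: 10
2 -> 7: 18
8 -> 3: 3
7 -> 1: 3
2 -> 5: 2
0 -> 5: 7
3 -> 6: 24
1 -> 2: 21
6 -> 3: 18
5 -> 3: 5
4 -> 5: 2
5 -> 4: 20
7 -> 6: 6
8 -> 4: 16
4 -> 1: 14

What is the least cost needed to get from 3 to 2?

51

Enumerating some paths:
3 → 6 → 7 → 1 → 2: 24+5+3+21 = 53
3 → 5 → 1 → 2: 14+16+21 = 51
3 → 8 → 4 → 1 → 2: 10+16+14+21 = 61
3 → 8 → 4 → 5 → 1 → 2: 10+16+2+16+21 = 65
Cheapest is 3 → 5 → 1 → 2 at 51.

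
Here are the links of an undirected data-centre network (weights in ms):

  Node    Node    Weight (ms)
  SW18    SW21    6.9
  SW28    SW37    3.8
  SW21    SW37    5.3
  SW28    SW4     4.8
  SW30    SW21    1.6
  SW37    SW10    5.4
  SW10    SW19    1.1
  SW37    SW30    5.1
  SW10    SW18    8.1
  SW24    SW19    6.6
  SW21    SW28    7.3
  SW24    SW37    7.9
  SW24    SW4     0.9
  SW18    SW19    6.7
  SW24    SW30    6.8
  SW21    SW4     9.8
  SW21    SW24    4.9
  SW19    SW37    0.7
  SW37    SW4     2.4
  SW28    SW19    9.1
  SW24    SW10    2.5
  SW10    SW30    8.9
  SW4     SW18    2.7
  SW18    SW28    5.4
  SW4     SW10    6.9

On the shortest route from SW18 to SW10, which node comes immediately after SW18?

Enumerating some paths:
SW18 - SW4 - SW37 - SW19 - SW10: 2.7+2.4+0.7+1.1 = 6.9
SW18 - SW4 - SW24 - SW10: 2.7+0.9+2.5 = 6.1
The minimum is 6.1 ms via SW18 - SW4 - SW24 - SW10.
So from SW18 the first move is to SW4.

SW4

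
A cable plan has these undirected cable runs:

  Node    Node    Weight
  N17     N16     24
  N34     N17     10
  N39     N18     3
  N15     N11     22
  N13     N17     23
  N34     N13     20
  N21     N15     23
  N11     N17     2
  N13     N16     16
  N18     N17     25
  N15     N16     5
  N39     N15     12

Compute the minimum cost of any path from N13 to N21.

Shortest distances from N13:
N13: 0
N16: 16  (via N13)
N34: 20  (via N13)
N15: 21  (via N16)
N17: 23  (via N13)
N11: 25  (via N17)
N39: 33  (via N15)
N18: 36  (via N39)
N21: 44  (via N15)
Shortest route: N13 → N16 → N15 → N21 = 44.

44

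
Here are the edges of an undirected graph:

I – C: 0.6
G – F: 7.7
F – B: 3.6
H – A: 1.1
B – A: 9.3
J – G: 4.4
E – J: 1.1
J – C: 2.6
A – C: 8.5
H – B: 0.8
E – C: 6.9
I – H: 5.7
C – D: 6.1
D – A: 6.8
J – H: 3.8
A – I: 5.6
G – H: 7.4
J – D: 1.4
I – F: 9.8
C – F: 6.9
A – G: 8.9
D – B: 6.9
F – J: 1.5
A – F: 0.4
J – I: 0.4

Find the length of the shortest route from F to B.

Compare a few routes:
F → A → H → B: 0.4+1.1+0.8 = 2.3
F → B: 3.6 = 3.6
The minimum is 2.3 via F → A → H → B.

2.3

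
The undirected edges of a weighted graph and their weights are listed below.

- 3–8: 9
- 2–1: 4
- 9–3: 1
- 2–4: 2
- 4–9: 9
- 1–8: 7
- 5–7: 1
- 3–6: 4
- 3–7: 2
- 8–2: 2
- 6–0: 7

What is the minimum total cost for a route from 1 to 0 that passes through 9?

27

Best 1 to 9: 1–2–4–9 costing 15
Best 9 to 0: 9–3–6–0 costing 12
Total via 9: 15 + 12 = 27.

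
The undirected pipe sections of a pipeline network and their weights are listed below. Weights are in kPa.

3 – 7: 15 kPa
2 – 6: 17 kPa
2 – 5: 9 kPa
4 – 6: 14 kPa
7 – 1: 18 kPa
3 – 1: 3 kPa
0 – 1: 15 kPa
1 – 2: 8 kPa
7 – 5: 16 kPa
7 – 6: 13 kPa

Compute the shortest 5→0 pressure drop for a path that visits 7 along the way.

49 kPa

Shortest 5→7: 5–7 = 16
Shortest 7→0: 7–1–0 = 33
Total via 7: 16 + 33 = 49 kPa.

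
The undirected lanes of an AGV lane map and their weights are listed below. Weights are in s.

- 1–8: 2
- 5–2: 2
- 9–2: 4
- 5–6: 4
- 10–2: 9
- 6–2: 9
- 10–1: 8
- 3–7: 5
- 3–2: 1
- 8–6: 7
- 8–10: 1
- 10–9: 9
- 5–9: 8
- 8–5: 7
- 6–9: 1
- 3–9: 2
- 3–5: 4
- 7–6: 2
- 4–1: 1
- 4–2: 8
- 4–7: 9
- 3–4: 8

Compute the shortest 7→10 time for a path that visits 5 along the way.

14 s

Best 7 to 5: 7 → 6 → 5 costing 6
Best 5 to 10: 5 → 8 → 10 costing 8
Total via 5: 6 + 8 = 14 s.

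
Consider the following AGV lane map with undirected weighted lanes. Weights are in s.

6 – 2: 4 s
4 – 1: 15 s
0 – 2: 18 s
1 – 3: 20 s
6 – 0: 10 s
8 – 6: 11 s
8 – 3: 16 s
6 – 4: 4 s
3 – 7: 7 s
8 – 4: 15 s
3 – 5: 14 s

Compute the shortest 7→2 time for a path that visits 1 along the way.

50 s

Shortest 7→1: 7–3–1 = 27
Best 1 to 2: 1–4–6–2 costing 23
Total via 1: 27 + 23 = 50 s.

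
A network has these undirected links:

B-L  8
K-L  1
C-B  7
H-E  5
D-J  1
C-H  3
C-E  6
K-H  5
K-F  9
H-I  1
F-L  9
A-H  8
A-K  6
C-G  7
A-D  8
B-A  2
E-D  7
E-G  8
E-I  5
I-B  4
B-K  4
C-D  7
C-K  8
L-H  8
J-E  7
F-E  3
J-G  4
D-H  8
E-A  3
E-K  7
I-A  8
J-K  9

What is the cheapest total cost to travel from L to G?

14

Candidate routes:
L - K - C - G: 1+8+7 = 16
L - K - J - G: 1+9+4 = 14
Cheapest is L - K - J - G at 14.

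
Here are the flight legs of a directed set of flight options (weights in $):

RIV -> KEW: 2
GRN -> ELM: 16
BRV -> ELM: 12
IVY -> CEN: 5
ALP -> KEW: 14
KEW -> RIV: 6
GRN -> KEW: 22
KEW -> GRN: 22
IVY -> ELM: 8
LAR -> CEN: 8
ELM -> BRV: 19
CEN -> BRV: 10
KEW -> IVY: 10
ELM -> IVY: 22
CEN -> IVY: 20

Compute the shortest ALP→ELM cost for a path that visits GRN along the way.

Shortest ALP→GRN: ALP–KEW–GRN = 36
Shortest GRN→ELM: GRN–ELM = 16
Total via GRN: 36 + 16 = $52.

$52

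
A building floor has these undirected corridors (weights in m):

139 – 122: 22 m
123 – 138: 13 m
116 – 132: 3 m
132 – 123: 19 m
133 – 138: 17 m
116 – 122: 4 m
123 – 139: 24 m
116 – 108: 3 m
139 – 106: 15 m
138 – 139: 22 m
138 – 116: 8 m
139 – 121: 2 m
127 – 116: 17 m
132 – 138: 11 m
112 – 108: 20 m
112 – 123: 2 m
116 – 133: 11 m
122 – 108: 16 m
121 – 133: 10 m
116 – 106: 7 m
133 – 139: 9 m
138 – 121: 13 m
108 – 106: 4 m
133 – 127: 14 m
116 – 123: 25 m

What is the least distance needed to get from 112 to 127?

Running Dijkstra from 112:
112: 0
123: 2  (via 112)
138: 15  (via 123)
108: 20  (via 112)
132: 21  (via 123)
116: 23  (via 138)
106: 24  (via 108)
139: 26  (via 123)
122: 27  (via 116)
121: 28  (via 138)
133: 32  (via 138)
127: 40  (via 116)
Shortest route: 112–123–138–116–127 = 40 m.

40 m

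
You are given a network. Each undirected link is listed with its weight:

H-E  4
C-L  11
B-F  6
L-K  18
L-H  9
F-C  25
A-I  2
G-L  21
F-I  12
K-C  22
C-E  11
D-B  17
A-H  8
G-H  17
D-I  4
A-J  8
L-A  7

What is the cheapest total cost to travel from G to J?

33

Settle nodes by increasing distance from G:
G: 0
H: 17  (via G)
E: 21  (via H)
L: 21  (via G)
A: 25  (via H)
I: 27  (via A)
D: 31  (via I)
C: 32  (via E)
J: 33  (via A)
Shortest route: G–H–A–J = 33.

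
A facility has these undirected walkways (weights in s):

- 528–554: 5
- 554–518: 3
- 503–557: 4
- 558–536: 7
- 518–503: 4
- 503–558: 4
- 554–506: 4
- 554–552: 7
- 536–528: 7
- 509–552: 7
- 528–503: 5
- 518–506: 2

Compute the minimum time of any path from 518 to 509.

17 s

Running Dijkstra from 518:
518: 0
506: 2  (via 518)
554: 3  (via 518)
503: 4  (via 518)
558: 8  (via 503)
528: 8  (via 554)
557: 8  (via 503)
552: 10  (via 554)
536: 15  (via 558)
509: 17  (via 552)
Shortest route: 518–554–552–509 = 17 s.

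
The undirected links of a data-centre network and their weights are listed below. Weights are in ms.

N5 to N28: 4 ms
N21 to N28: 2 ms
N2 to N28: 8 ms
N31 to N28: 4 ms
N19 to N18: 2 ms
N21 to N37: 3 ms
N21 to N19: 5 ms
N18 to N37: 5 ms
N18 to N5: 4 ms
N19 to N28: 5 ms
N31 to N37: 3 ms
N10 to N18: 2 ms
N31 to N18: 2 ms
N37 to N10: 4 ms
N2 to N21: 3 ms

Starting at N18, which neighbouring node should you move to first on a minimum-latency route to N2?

N19

Compare a few routes:
N18 - N19 - N21 - N2: 2+5+3 = 10
N18 - N37 - N21 - N2: 5+3+3 = 11
The minimum is 10 ms via N18 - N19 - N21 - N2.
So from N18 the first move is to N19.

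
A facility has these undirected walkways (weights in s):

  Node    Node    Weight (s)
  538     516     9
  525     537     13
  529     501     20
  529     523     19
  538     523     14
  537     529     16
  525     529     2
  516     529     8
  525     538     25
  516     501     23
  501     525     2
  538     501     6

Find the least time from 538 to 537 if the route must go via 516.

Shortest 538→516: 538 → 516 = 9
Shortest 516→537: 516 → 529 → 525 → 537 = 23
Total via 516: 9 + 23 = 32 s.

32 s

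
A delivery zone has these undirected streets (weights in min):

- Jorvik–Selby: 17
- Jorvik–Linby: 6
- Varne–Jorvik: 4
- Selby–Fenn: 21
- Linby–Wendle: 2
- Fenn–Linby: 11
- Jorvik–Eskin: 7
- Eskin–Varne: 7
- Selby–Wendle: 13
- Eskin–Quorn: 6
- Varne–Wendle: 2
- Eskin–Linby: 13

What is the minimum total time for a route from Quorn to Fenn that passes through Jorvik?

30 min

Shortest Quorn→Jorvik: Quorn–Eskin–Jorvik = 13
Shortest Jorvik→Fenn: Jorvik–Linby–Fenn = 17
Total via Jorvik: 13 + 17 = 30 min.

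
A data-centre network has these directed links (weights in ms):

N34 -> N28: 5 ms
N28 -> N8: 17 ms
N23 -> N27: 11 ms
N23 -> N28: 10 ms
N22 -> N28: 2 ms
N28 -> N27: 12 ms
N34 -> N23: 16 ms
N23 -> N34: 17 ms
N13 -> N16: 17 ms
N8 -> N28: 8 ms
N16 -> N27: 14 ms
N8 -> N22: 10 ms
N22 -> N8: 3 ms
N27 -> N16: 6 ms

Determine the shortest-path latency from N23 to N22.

Candidate routes:
N23–N28–N8–N22: 10+17+10 = 37
N23–N34–N28–N8–N22: 17+5+17+10 = 49
Cheapest is N23–N28–N8–N22 at 37 ms.

37 ms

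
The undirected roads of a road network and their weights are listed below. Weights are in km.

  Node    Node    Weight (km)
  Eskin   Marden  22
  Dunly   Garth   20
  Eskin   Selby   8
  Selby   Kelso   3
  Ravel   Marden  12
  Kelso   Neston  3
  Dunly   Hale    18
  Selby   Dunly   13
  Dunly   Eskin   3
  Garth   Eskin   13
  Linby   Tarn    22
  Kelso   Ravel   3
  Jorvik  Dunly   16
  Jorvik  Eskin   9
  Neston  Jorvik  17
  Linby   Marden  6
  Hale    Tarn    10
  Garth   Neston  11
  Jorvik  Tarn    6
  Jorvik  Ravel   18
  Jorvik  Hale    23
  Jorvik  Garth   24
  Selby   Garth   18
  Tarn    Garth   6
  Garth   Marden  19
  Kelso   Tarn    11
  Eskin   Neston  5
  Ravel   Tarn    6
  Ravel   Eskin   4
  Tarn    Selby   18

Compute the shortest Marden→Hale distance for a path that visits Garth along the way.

Shortest Marden→Garth: Marden → Garth = 19
Shortest Garth→Hale: Garth → Tarn → Hale = 16
Total via Garth: 19 + 16 = 35 km.

35 km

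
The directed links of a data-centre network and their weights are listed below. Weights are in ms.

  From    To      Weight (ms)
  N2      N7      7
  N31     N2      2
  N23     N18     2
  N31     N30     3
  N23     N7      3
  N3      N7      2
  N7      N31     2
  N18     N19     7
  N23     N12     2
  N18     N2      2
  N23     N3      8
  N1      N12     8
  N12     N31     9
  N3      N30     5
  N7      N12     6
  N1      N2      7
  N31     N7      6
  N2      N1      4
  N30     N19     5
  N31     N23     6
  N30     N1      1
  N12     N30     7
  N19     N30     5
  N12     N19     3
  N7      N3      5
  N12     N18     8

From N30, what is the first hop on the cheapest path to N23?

N1

Compare a few routes:
N30–N1–N12–N18–N2–N7–N31–N23: 1+8+8+2+7+2+6 = 34
N30–N1–N2–N7–N31–N23: 1+7+7+2+6 = 23
N30–N1–N12–N31–N23: 1+8+9+6 = 24
Cheapest is N30–N1–N2–N7–N31–N23 at 23 ms.
So from N30 the first move is to N1.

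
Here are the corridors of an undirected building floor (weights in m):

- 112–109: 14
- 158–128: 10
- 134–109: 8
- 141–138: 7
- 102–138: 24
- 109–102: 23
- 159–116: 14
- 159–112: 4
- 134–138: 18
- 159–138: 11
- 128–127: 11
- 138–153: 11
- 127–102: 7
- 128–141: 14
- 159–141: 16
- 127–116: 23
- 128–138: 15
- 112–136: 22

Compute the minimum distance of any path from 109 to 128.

Shortest distances from 109:
109: 0
134: 8  (via 109)
112: 14  (via 109)
159: 18  (via 112)
102: 23  (via 109)
138: 26  (via 134)
127: 30  (via 102)
116: 32  (via 159)
141: 33  (via 138)
136: 36  (via 112)
153: 37  (via 138)
128: 41  (via 138)
Shortest route: 109–134–138–128 = 41 m.

41 m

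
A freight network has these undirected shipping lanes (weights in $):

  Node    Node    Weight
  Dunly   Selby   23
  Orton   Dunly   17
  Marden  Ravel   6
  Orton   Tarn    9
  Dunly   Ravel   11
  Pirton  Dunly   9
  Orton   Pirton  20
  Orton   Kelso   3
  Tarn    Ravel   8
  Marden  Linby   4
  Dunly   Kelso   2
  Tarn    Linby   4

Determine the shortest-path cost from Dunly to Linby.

Candidate routes:
Dunly - Ravel - Tarn - Linby: 11+8+4 = 23
Dunly - Orton - Tarn - Linby: 17+9+4 = 30
Dunly - Kelso - Orton - Tarn - Linby: 2+3+9+4 = 18
Dunly - Ravel - Marden - Linby: 11+6+4 = 21
Cheapest is Dunly - Kelso - Orton - Tarn - Linby at $18.

$18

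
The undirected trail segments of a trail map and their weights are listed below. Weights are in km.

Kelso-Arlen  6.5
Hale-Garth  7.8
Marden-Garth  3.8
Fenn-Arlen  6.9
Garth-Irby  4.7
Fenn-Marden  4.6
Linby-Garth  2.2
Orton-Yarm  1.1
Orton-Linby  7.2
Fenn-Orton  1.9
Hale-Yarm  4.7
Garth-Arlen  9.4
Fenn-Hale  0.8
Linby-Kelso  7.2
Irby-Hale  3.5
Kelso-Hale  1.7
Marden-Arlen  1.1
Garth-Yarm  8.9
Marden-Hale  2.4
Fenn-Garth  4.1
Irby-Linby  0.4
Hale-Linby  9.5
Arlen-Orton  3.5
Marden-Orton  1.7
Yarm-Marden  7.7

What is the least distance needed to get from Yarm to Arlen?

Settle nodes by increasing distance from Yarm:
Yarm: 0
Orton: 1.1  (via Yarm)
Marden: 2.8  (via Orton)
Fenn: 3  (via Orton)
Hale: 3.8  (via Fenn)
Arlen: 3.9  (via Marden)
Shortest route: Yarm–Orton–Marden–Arlen = 3.9 km.

3.9 km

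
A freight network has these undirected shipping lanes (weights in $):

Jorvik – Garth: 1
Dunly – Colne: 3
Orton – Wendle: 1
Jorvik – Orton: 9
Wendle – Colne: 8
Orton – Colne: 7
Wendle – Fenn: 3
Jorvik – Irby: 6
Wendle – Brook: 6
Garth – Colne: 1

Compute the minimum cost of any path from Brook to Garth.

$15

Settle nodes by increasing distance from Brook:
Brook: 0
Wendle: 6  (via Brook)
Orton: 7  (via Wendle)
Fenn: 9  (via Wendle)
Colne: 14  (via Wendle)
Garth: 15  (via Colne)
Shortest route: Brook–Wendle–Colne–Garth = $15.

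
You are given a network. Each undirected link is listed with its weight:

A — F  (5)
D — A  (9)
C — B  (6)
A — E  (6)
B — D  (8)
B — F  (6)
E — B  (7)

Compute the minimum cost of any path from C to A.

17

Compare a few routes:
C → B → F → A: 6+6+5 = 17
C → B → E → A: 6+7+6 = 19
C → B → D → A: 6+8+9 = 23
Cheapest is C → B → F → A at 17.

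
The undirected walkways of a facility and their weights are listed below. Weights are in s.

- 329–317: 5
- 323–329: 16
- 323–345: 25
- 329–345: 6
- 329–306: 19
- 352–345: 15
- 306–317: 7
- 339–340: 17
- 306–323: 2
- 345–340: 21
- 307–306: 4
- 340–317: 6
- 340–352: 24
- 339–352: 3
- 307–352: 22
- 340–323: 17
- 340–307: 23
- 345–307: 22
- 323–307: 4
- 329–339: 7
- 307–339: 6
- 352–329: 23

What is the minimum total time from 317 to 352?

Running Dijkstra from 317:
317: 0
329: 5  (via 317)
340: 6  (via 317)
306: 7  (via 317)
323: 9  (via 306)
345: 11  (via 329)
307: 11  (via 306)
339: 12  (via 329)
352: 15  (via 339)
Shortest route: 317 → 329 → 339 → 352 = 15 s.

15 s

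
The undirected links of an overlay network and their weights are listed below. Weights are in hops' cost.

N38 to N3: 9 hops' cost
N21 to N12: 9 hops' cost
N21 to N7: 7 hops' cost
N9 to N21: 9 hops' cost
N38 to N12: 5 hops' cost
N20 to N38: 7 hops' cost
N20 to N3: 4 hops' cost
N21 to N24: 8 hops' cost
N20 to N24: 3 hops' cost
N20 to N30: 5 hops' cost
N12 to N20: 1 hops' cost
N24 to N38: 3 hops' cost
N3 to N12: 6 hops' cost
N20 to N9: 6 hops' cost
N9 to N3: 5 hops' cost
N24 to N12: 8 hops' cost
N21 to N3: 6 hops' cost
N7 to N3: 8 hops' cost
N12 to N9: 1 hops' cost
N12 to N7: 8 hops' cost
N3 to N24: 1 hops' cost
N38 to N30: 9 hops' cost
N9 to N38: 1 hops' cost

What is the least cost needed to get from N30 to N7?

14 hops' cost

Shortest distances from N30:
N30: 0
N20: 5  (via N30)
N12: 6  (via N20)
N9: 7  (via N12)
N24: 8  (via N20)
N38: 8  (via N9)
N3: 9  (via N20)
N7: 14  (via N12)
Shortest route: N30 → N20 → N12 → N7 = 14 hops' cost.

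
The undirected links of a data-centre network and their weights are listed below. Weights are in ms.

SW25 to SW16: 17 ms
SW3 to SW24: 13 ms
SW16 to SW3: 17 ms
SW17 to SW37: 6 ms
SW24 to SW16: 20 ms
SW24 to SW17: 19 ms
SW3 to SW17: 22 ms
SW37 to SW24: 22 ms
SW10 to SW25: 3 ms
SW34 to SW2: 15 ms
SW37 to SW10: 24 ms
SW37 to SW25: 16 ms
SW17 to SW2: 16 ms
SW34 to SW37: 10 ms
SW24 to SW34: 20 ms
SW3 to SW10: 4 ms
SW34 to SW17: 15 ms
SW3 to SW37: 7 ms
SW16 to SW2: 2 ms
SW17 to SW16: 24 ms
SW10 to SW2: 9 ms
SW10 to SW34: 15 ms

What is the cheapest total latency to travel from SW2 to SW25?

12 ms

Settle nodes by increasing distance from SW2:
SW2: 0
SW16: 2  (via SW2)
SW10: 9  (via SW2)
SW25: 12  (via SW10)
Shortest route: SW2 → SW10 → SW25 = 12 ms.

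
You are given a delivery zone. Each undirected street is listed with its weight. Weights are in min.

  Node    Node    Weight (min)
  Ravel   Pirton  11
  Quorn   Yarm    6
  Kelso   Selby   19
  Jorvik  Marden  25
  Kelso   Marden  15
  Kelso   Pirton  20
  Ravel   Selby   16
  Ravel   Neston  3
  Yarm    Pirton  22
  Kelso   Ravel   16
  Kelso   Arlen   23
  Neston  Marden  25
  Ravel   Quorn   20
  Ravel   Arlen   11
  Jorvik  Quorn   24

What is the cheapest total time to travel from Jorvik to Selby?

59 min

Settle nodes by increasing distance from Jorvik:
Jorvik: 0
Quorn: 24  (via Jorvik)
Marden: 25  (via Jorvik)
Yarm: 30  (via Quorn)
Kelso: 40  (via Marden)
Ravel: 44  (via Quorn)
Neston: 47  (via Ravel)
Pirton: 52  (via Yarm)
Arlen: 55  (via Ravel)
Selby: 59  (via Kelso)
Shortest route: Jorvik–Marden–Kelso–Selby = 59 min.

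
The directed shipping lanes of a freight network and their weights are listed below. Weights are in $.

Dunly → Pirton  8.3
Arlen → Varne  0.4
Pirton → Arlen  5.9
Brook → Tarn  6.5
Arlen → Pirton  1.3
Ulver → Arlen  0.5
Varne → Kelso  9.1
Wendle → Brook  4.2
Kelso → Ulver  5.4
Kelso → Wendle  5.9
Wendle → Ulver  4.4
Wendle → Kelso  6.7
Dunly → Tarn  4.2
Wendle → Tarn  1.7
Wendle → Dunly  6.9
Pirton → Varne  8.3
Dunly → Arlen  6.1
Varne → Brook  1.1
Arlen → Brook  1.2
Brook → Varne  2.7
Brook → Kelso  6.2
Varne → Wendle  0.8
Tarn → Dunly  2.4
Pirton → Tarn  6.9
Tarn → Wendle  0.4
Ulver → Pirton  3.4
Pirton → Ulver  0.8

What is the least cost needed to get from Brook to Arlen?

$8.4

Running Dijkstra from Brook:
Brook: 0
Varne: 2.7  (via Brook)
Wendle: 3.5  (via Varne)
Tarn: 5.2  (via Wendle)
Kelso: 6.2  (via Brook)
Dunly: 7.6  (via Tarn)
Ulver: 7.9  (via Wendle)
Arlen: 8.4  (via Ulver)
Shortest route: Brook–Varne–Wendle–Ulver–Arlen = $8.4.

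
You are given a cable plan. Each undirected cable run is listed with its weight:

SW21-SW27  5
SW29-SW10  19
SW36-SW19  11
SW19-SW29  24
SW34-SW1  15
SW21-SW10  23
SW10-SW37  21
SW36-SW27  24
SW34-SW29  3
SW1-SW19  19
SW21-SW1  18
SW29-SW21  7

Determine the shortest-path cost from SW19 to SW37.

64

Shortest distances from SW19:
SW19: 0
SW36: 11  (via SW19)
SW1: 19  (via SW19)
SW29: 24  (via SW19)
SW34: 27  (via SW29)
SW21: 31  (via SW29)
SW27: 35  (via SW36)
SW10: 43  (via SW29)
SW37: 64  (via SW10)
Shortest route: SW19 → SW29 → SW10 → SW37 = 64.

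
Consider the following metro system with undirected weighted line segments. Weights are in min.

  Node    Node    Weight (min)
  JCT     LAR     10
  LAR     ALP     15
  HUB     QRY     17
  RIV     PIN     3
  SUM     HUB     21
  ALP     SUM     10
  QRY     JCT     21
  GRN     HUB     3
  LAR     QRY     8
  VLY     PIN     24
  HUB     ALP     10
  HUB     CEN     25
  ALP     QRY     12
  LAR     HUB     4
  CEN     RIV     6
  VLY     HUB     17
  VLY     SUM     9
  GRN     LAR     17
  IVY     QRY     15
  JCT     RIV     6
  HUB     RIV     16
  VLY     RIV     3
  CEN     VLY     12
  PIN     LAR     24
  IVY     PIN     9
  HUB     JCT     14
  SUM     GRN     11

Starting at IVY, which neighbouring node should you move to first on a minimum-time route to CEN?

Compare a few routes:
IVY → PIN → RIV → VLY → CEN: 9+3+3+12 = 27
IVY → PIN → RIV → CEN: 9+3+6 = 18
IVY → PIN → VLY → RIV → CEN: 9+24+3+6 = 42
IVY → PIN → VLY → CEN: 9+24+12 = 45
Cheapest is IVY → PIN → RIV → CEN at 18 min.
So from IVY the first move is to PIN.

PIN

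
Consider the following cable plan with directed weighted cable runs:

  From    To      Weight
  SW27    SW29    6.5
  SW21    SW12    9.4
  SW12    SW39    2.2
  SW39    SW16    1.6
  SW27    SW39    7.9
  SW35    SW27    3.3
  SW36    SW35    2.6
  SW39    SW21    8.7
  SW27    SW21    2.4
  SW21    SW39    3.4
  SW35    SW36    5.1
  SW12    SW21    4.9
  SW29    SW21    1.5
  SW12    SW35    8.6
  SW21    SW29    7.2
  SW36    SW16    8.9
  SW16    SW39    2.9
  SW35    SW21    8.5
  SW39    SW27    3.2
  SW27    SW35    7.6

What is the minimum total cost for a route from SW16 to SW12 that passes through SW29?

23.5

Best SW16 to SW29: SW16–SW39–SW27–SW29 costing 12.6
Best SW29 to SW12: SW29–SW21–SW12 costing 10.9
Total via SW29: 12.6 + 10.9 = 23.5.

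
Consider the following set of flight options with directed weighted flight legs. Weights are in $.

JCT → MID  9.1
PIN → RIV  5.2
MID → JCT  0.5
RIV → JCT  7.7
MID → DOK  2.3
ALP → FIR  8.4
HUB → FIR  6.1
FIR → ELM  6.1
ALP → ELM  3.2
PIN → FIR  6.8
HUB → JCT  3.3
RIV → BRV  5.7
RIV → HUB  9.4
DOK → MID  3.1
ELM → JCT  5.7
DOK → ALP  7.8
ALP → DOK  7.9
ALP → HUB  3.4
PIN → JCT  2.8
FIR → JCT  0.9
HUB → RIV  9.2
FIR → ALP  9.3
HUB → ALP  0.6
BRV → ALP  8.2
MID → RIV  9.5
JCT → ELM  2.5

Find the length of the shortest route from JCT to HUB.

Running Dijkstra from JCT:
JCT: 0
ELM: 2.5  (via JCT)
MID: 9.1  (via JCT)
DOK: 11.4  (via MID)
RIV: 18.6  (via MID)
ALP: 19.2  (via DOK)
HUB: 22.6  (via ALP)
Shortest route: JCT → MID → DOK → ALP → HUB = $22.6.

$22.6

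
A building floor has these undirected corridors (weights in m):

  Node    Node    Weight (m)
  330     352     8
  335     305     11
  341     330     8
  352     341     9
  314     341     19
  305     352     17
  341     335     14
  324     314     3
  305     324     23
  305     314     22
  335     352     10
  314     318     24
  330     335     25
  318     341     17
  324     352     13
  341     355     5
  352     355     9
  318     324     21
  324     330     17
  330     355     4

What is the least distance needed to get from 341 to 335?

14 m

Enumerating some paths:
341 → 352 → 335: 9+10 = 19
341 → 335: 14 = 14
341 → 355 → 352 → 335: 5+9+10 = 24
341 → 330 → 352 → 335: 8+8+10 = 26
The minimum is 14 m via 341 → 335.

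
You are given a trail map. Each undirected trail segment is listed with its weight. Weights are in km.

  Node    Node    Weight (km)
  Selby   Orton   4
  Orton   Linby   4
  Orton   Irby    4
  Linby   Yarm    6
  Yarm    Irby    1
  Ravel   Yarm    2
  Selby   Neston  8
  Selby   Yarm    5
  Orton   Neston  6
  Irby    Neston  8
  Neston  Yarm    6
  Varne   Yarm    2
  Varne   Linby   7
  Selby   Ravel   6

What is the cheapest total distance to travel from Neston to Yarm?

Shortest distances from Neston:
Neston: 0
Yarm: 6  (via Neston)
Shortest route: Neston → Yarm = 6 km.

6 km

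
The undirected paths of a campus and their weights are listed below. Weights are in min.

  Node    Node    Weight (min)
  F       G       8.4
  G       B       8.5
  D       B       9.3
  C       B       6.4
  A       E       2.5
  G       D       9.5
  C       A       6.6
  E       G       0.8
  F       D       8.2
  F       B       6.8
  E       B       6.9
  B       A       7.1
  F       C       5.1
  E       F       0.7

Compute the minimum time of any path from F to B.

6.8 min

Settle nodes by increasing distance from F:
F: 0
E: 0.7  (via F)
G: 1.5  (via E)
A: 3.2  (via E)
C: 5.1  (via F)
B: 6.8  (via F)
Shortest route: F → B = 6.8 min.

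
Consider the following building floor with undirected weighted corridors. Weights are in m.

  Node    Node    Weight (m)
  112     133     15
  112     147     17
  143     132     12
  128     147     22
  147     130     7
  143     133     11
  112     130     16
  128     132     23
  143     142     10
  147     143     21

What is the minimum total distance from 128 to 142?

Enumerating some paths:
128 → 132 → 143 → 142: 23+12+10 = 45
128 → 147 → 143 → 142: 22+21+10 = 53
The minimum is 45 m via 128 → 132 → 143 → 142.

45 m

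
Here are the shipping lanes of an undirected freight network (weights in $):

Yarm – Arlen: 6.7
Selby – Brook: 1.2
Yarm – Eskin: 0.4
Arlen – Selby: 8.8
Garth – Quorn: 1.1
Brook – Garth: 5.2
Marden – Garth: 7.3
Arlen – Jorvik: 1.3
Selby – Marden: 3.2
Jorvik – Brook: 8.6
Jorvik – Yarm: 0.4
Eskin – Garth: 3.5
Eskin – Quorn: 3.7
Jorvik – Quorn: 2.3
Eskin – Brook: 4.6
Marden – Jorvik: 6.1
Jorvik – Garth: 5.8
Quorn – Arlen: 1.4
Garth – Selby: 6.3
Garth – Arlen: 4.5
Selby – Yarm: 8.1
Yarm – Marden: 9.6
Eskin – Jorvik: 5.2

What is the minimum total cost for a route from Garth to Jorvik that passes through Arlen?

$3.8

Best Garth to Arlen: Garth–Quorn–Arlen costing 2.5
Best Arlen to Jorvik: Arlen–Jorvik costing 1.3
Total via Arlen: 2.5 + 1.3 = $3.8.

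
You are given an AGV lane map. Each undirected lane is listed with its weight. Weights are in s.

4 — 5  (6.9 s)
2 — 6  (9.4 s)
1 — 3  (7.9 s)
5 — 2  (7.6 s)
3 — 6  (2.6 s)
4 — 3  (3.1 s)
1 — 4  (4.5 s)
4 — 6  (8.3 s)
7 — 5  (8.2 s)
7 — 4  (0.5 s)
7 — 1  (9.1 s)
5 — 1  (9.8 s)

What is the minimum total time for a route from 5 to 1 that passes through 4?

11.4 s

Best 5 to 4: 5–4 costing 6.9
Shortest 4→1: 4–1 = 4.5
Total via 4: 6.9 + 4.5 = 11.4 s.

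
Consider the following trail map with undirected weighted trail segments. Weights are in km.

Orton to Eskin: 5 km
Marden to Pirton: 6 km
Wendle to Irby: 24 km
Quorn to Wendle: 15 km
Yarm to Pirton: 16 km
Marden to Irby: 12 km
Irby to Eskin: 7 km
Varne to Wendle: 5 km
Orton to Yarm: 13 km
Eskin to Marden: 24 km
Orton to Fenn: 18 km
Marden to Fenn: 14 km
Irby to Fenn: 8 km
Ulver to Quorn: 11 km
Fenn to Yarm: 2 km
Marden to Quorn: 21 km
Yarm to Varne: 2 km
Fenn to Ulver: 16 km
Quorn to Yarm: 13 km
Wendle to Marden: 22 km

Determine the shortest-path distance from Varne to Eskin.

Settle nodes by increasing distance from Varne:
Varne: 0
Yarm: 2  (via Varne)
Fenn: 4  (via Yarm)
Wendle: 5  (via Varne)
Irby: 12  (via Fenn)
Quorn: 15  (via Yarm)
Orton: 15  (via Yarm)
Marden: 18  (via Fenn)
Pirton: 18  (via Yarm)
Eskin: 19  (via Irby)
Shortest route: Varne → Yarm → Fenn → Irby → Eskin = 19 km.

19 km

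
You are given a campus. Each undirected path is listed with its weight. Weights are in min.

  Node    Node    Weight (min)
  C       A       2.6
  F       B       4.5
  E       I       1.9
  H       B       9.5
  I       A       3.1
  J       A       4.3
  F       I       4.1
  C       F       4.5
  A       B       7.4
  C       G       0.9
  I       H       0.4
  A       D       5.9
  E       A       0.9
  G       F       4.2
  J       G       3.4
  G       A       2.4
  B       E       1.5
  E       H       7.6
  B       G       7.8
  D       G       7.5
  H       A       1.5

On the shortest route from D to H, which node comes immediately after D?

Candidate routes:
D - A - E - I - H: 5.9+0.9+1.9+0.4 = 9.1
D - A - I - H: 5.9+3.1+0.4 = 9.4
D - G - A - H: 7.5+2.4+1.5 = 11.4
D - A - H: 5.9+1.5 = 7.4
The minimum is 7.4 min via D - A - H.
So from D the first move is to A.

A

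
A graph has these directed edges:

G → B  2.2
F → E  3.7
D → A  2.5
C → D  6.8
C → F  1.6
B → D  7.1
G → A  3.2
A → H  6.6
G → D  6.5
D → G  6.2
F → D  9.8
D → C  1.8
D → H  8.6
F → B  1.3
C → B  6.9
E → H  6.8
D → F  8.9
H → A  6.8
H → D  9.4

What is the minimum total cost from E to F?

19.6

Enumerating some paths:
E - H - D - C - F: 6.8+9.4+1.8+1.6 = 19.6
E - H - D - F: 6.8+9.4+8.9 = 25.1
The minimum is 19.6 via E - H - D - C - F.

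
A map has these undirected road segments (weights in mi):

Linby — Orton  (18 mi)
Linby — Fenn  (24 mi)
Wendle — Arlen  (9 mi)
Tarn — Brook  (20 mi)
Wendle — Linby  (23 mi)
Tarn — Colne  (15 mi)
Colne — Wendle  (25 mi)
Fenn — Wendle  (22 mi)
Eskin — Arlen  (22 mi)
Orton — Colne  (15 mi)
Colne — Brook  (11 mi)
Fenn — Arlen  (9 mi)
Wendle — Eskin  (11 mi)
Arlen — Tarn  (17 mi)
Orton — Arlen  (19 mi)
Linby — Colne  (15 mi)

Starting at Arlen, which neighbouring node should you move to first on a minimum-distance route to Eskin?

Candidate routes:
Arlen - Eskin: 22 = 22
Arlen - Wendle - Eskin: 9+11 = 20
Cheapest is Arlen - Wendle - Eskin at 20 mi.
So from Arlen the first move is to Wendle.

Wendle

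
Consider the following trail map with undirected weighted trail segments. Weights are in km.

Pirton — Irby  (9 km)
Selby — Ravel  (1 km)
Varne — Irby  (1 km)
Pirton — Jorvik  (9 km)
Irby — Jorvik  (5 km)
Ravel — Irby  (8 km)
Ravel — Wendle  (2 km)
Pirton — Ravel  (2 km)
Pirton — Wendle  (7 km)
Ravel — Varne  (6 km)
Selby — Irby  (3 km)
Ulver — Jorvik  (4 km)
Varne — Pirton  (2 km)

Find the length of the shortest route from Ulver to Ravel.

13 km

Enumerating some paths:
Ulver - Jorvik - Irby - Selby - Ravel: 4+5+3+1 = 13
Ulver - Jorvik - Irby - Varne - Pirton - Ravel: 4+5+1+2+2 = 14
Cheapest is Ulver - Jorvik - Irby - Selby - Ravel at 13 km.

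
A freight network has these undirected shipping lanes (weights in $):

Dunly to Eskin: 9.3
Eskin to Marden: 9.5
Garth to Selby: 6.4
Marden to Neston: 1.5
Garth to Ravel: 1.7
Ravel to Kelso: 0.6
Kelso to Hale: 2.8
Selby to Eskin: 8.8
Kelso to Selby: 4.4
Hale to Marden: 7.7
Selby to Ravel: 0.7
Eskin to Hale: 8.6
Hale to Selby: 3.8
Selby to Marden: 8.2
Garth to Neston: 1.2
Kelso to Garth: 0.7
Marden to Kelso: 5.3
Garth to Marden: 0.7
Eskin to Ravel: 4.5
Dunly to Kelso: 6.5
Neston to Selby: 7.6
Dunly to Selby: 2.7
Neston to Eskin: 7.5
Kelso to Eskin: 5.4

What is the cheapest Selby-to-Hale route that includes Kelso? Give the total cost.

$4.1

Best Selby to Kelso: Selby–Ravel–Kelso costing 1.3
Best Kelso to Hale: Kelso–Hale costing 2.8
Total via Kelso: 1.3 + 2.8 = $4.1.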